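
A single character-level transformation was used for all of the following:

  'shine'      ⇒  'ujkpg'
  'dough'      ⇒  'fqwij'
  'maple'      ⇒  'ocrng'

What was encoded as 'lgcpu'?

jeans

Compare letters: s→u is +2, h→j is +2, i→k is +2 — a constant shift. Each letter is shifted forward by 2 in the alphabet (a Caesar shift of +2).
Decoding lgcpu: l−2=j, g−2=e, c−2=a, p−2=n, u−2=s.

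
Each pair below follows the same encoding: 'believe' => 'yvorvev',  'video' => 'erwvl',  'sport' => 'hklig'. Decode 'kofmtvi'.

Each pair mirrors across the alphabet (b↔y, e↔v, l↔o): positions sum to 25. Letters are reflected about the middle of the alphabet (position → 25−position): Atbash.
Decoding kofmtvi: k↔p, o↔l, f↔u, m↔n, t↔g, v↔e, i↔r.

plunger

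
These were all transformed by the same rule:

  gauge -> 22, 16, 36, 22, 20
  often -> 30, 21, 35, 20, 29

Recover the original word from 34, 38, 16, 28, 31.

g is letter #7 and maps to 22: an offset of 15. Letters become their 1-based position plus 15 (so a→16, b→17, …).
Undoing it on 34, 38, 16, 28, 31: 34→(34−15)÷1=19=s, 38→(38−15)÷1=23=w, 16→(16−15)÷1=1=a, 28→(28−15)÷1=13=m, 31→(31−15)÷1=16=p.

swamp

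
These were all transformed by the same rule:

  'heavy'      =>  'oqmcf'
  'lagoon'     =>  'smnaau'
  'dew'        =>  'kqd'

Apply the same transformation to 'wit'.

dua

The shift depends on letter class: consonant h→o is +7, but vowel e→q is +12. Two shifts are in play — +12 for a/e/i/o/u, +7 for every other letter.
Applying it to wit: w(cons)+7=d, i(vowel)+12=u, t(cons)+7=a.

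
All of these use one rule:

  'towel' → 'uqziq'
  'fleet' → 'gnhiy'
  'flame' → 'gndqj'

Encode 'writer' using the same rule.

xtlxjx

In towel: t→u is +1, o→q is +2, w→z is +3, e→i is +4 — the shift increases by 1 each position. The shift increases by 1 at each position, starting from +1: 1, 2, 3, ….
For writer: w+1=x, r+2=t, i+3=l, t+4=x, e+5=j, r+6=x.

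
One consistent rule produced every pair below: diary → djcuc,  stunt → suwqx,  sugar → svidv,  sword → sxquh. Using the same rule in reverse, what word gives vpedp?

vocal

In diary: d→d is +0, i→j is +1, a→c is +2, r→u is +3 — the shift increases by 1 each position. Letter i (0-indexed) is shifted by i+0, so successive shifts are 0, 1, 2, ….
Decoding vpedp: v−0=v, p−1=o, e−2=c, d−3=a, p−4=l.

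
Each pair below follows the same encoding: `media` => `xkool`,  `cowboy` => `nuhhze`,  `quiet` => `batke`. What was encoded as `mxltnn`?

branch

Shifts by position in media: pos 0: m→x (+11), pos 1: e→k (+6), pos 2: d→o (+11), pos 3: i→o (+6) — repeating every 2. It's a Vigenère-style cipher with numeric key [11,6]: position i shifts by key[i mod 2].
Undoing it on mxltnn: m−11=b, x−6=r, l−11=a, t−6=n, n−11=c, n−6=h.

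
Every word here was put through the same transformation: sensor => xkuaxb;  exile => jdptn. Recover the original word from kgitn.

The shift increases by 1 at each position, starting from +5: 5, 6, 7, ….
Decoding kgitn: k−5=f, g−6=a, i−7=b, t−8=l, n−9=e.

fable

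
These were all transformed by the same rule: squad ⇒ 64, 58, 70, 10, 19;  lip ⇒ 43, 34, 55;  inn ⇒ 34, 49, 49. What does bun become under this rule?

13, 70, 49

s(#19)→64 and q(#17)→58: differences scale by 3, so n = 3·pos + 7. The formula is n = 3×(alphabet index, a=1) + 7.
On bun: b=2→13, u=21→70, n=14→49.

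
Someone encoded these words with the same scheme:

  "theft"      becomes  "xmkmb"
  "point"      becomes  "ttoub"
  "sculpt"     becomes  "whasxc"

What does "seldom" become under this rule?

The shift increases by 1 at each position, starting from +4: 4, 5, 6, ….
Applying it to seldom: s+4=w, e+5=j, l+6=r, d+7=k, o+8=w, m+9=v.

wjrkwv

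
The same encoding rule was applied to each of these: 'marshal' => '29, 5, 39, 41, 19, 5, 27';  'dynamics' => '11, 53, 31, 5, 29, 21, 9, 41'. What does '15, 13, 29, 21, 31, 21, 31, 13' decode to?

feminine

The formula is n = 2×(alphabet index, a=1) + 3.
Undoing it on 15, 13, 29, 21, 31, 21, 31, 13: 15→(15−3)÷2=6=f, 13→(13−3)÷2=5=e, 29→(29−3)÷2=13=m, 21→(21−3)÷2=9=i, 31→(31−3)÷2=14=n, 21→(21−3)÷2=9=i, 31→(31−3)÷2=14=n, 13→(13−3)÷2=5=e.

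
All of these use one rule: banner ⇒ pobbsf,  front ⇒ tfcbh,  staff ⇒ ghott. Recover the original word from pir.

Compare letters: b→p is +14, a→o is +14, n→b is +14 — a constant shift. It's a constant shift of +14 (ROT14).
Undoing it on pir: p−14=b, i−14=u, r−14=d.

bud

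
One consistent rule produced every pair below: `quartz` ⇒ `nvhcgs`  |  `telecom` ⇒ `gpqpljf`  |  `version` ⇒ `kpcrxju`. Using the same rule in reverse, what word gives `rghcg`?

q(16)→n(13) and u(20)→v(21) fit y≡15x+7 (mod 26); the inverse of 15 mod 26 is 7. Each letter's alphabet position (a=0..z=25) is mapped through 15·x+7 mod 26 — an affine cipher.
Reversing it on rghcg: r(17)→7·(17−7)≡18=s; g(6)→7·(6−7)≡19=t; h(7)→7·(7−7)≡0=a; c(2)→7·(2−7)≡17=r; g(6)→7·(6−7)≡19=t (all mod 26).

start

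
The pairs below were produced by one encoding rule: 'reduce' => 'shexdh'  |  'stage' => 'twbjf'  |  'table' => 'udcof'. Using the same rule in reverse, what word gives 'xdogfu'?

wander

Shifts by position in reduce: pos 0: r→s (+1), pos 1: e→h (+3), pos 2: d→e (+1), pos 3: u→x (+3) — repeating every 2. It's a Vigenère-style cipher with numeric key [1,3]: position i shifts by key[i mod 2].
Reversing it on xdogfu: x−1=w, d−3=a, o−1=n, g−3=d, f−1=e, u−3=r.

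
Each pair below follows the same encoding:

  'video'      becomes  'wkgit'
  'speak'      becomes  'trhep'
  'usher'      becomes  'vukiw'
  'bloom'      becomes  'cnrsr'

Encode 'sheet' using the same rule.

tjhiy

The shift increases by 1 at each position, starting from +1: 1, 2, 3, ….
Applying it to sheet: s+1=t, h+2=j, e+3=h, e+4=i, t+5=y.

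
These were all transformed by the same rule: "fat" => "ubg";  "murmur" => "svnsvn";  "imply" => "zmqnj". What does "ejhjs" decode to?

rigid

The output letters match the input read backwards, each shifted +1: fat reversed is taf. The word is reversed, then every letter is shifted forward by 1.
Undoing it on ejhjs: shift back: e−1=d, j−1=i, h−1=g, j−1=i, s−1=r → digir; then reverse → rigid.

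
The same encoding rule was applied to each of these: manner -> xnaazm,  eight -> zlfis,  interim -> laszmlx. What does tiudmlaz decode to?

chlorine

m(12)→x(23) and a(0)→n(13) fit y≡3x+13 (mod 26); the inverse of 3 mod 26 is 9. Each letter's alphabet position (a=0..z=25) is mapped through 3·x+13 mod 26 — an affine cipher.
Decoding tiudmlaz: t(19)→9·(19−13)≡2=c; i(8)→9·(8−13)≡7=h; u(20)→9·(20−13)≡11=l; d(3)→9·(3−13)≡14=o; m(12)→9·(12−13)≡17=r; l(11)→9·(11−13)≡8=i; a(0)→9·(0−13)≡13=n; z(25)→9·(25−13)≡4=e (all mod 26).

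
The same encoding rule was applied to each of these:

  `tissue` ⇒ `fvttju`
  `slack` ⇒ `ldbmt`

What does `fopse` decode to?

The output letters match the input read backwards, each shifted +1: tissue reversed is eussit. Read the word backwards and shift each letter +1.
Undoing it on fopse: shift back: f−1=e, o−1=n, p−1=o, s−1=r, e−1=d → enord; then reverse → drone.

drone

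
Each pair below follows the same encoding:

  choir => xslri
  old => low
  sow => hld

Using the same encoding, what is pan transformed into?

kzm

Each pair mirrors across the alphabet (c↔x, h↔s, o↔l): positions sum to 25. Each letter is replaced by its mirror in the alphabet: a↔z, b↔y, c↔x, and so on (the Atbash cipher).
For pan: p↔k, a↔z, n↔m.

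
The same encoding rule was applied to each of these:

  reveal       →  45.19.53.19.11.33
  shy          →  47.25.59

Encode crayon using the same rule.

r(#18)→45 and e(#5)→19: differences scale by 2, so n = 2·pos + 9. Each letter becomes 2×(its alphabet position, a=1..z=26) + 9.
For crayon: c=3→15, r=18→45, a=1→11, y=25→59, o=15→39, n=14→37.

15.45.11.59.39.37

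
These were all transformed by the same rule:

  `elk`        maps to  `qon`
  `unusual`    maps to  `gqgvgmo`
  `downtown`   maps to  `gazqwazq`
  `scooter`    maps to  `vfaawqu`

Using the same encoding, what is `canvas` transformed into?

fmqymv

The shift depends on letter class: consonant l→o is +3, but vowel e→q is +12. Two shifts are in play — +12 for a/e/i/o/u, +3 for every other letter.
On canvas: c(cons)+3=f, a(vowel)+12=m, n(cons)+3=q, v(cons)+3=y, a(vowel)+12=m, s(cons)+3=v.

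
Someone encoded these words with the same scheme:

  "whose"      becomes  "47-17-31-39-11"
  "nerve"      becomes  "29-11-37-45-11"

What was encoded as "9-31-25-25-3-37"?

dollar

w(#23)→47 and h(#8)→17: differences scale by 2, so n = 2·pos + 1. With a=1..z=26, the number is 2·pos + 1.
Decoding 9-31-25-25-3-37: 9→(9−1)÷2=4=d, 31→(31−1)÷2=15=o, 25→(25−1)÷2=12=l, 25→(25−1)÷2=12=l, 3→(3−1)÷2=1=a, 37→(37−1)÷2=18=r.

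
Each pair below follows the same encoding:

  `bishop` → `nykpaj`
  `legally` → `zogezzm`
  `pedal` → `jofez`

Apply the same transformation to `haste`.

b(1)→n(13) and i(8)→y(24) fit y≡9x+4 (mod 26); the inverse of 9 mod 26 is 3. This is an affine cipher: with a=0,…,z=25, each position x becomes (9x+4) mod 26.
On haste: h(7)→9·7+4≡15=p; a(0)→9·0+4≡4=e; s(18)→9·18+4≡10=k; t(19)→9·19+4≡19=t; e(4)→9·4+4≡14=o (all mod 26).

pekto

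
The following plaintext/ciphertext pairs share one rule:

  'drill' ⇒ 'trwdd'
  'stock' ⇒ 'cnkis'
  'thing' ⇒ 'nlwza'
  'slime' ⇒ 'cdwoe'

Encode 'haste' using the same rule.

d(3)→t(19) and r(17)→r(17) fit y≡11x+12 (mod 26); the inverse of 11 mod 26 is 19. This is an affine cipher: with a=0,…,z=25, each position x becomes (11x+12) mod 26.
For haste: h(7)→11·7+12≡11=l; a(0)→11·0+12≡12=m; s(18)→11·18+12≡2=c; t(19)→11·19+12≡13=n; e(4)→11·4+12≡4=e (all mod 26).

lmcne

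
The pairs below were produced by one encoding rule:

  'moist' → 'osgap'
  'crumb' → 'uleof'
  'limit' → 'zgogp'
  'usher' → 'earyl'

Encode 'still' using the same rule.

apgzz

m(12)→o(14) and o(14)→s(18) fit y≡15x+16 (mod 26); the inverse of 15 mod 26 is 7. Treating letters as 0–25, the rule is x ↦ 15x + 16 (mod 26).
Applying it to still: s(18)→15·18+16≡0=a; t(19)→15·19+16≡15=p; i(8)→15·8+16≡6=g; l(11)→15·11+16≡25=z; l(11)→15·11+16≡25=z (all mod 26).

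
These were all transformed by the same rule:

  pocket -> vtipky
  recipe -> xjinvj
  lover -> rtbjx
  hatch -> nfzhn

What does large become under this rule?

rfxlk

Shifts by position in pocket: pos 0: p→v (+6), pos 1: o→t (+5), pos 2: c→i (+6), pos 3: k→p (+5) — repeating every 2. The shifts repeat in a cycle of length 2: positions 0,1,… shift by +6, +5, then the pattern repeats.
Applying it to large: l+6=r, a+5=f, r+6=x, g+5=l, e+6=k.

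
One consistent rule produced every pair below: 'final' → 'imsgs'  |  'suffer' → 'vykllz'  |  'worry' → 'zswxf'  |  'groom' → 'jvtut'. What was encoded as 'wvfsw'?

In final: f→i is +3, i→m is +4, n→s is +5, a→g is +6 — the shift increases by 1 each position. Each letter shifts forward by (position + 3), i.e. 3, 4, 5, … — the shift grows by one for each successive letter.
Decoding wvfsw: w−3=t, v−4=r, f−5=a, s−6=m, w−7=p.

tramp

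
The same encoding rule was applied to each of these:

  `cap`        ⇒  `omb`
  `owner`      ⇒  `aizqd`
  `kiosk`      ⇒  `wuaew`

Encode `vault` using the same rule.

hmgxf

Compare letters: c→o is +12, a→m is +12, p→b is +12 — a constant shift. Every letter moves 12 places later in the alphabet, wrapping around z→a.
Applying it to vault: v+12=h, a+12=m, u+12=g, l+12=x, t+12=f.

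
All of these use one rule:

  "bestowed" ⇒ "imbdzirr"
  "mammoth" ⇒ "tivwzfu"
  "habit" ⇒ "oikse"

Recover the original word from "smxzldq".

In bestowed: b→i is +7, e→m is +8, s→b is +9, t→d is +10 — the shift increases by 1 each position. Each letter shifts forward by (position + 7), i.e. 7, 8, 9, … — the shift grows by one for each successive letter.
Decoding smxzldq: s−7=l, m−8=e, x−9=o, z−10=p, l−11=a, d−12=r, q−13=d.

leopard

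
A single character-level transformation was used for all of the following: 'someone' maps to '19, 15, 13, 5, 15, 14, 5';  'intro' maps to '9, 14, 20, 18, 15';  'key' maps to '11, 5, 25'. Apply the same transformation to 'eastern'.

s is letter #19 and maps to 19: an offset of 0. Letters become their 1-indexed alphabet positions: a=1 … z=26.
For eastern: e=5→5, a=1→1, s=19→19, t=20→20, e=5→5, r=18→18, n=14→14.

5, 1, 19, 20, 5, 18, 14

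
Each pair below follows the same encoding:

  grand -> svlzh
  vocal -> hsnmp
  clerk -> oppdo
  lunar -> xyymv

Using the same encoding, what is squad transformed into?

Shifts by position in grand: pos 0: g→s (+12), pos 1: r→v (+4), pos 2: a→l (+11), pos 3: n→z (+12), pos 4: d→h (+4) — repeating every 3. The shifts repeat in a cycle of length 3: positions 0,1,… shift by +12, +4, +11, then the pattern repeats.
Applying it to squad: s+12=e, q+4=u, u+11=f, a+12=m, d+4=h.

eufmh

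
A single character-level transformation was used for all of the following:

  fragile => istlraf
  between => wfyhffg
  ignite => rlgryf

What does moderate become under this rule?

djcfstyf

f(5)→i(8) and r(17)→s(18) fit y≡3x+19 (mod 26); the inverse of 3 mod 26 is 9. Each letter's alphabet position (a=0..z=25) is mapped through 3·x+19 mod 26 — an affine cipher.
On moderate: m(12)→3·12+19≡3=d; o(14)→3·14+19≡9=j; d(3)→3·3+19≡2=c; e(4)→3·4+19≡5=f; r(17)→3·17+19≡18=s; a(0)→3·0+19≡19=t; t(19)→3·19+19≡24=y; e(4)→3·4+19≡5=f (all mod 26).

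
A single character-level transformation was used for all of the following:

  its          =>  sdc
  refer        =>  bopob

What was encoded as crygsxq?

Compare letters: i→s is +10, t→d is +10, s→c is +10 — a constant shift. It's a constant shift of +10 (ROT10).
Decoding crygsxq: c−10=s, r−10=h, y−10=o, g−10=w, s−10=i, x−10=n, q−10=g.

showing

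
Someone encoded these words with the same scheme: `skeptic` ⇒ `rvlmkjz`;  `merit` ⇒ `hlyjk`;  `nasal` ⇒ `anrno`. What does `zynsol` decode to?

cradle

s(18)→r(17) and k(10)→v(21) fit y≡19x+13 (mod 26); the inverse of 19 mod 26 is 11. Treating letters as 0–25, the rule is x ↦ 19x + 13 (mod 26).
Reversing it on zynsol: z(25)→11·(25−13)≡2=c; y(24)→11·(24−13)≡17=r; n(13)→11·(13−13)≡0=a; s(18)→11·(18−13)≡3=d; o(14)→11·(14−13)≡11=l; l(11)→11·(11−13)≡4=e (all mod 26).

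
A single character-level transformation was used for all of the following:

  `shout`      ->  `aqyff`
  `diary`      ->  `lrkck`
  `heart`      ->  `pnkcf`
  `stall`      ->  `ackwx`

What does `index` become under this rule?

qwnpj

In shout: s→a is +8, h→q is +9, o→y is +10, u→f is +11 — the shift increases by 1 each position. Letter i (0-indexed) is shifted by i+8, so successive shifts are 8, 9, 10, ….
On index: i+8=q, n+9=w, d+10=n, e+11=p, x+12=j.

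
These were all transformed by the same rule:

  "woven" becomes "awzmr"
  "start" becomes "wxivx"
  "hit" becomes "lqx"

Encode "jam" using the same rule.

The shift depends on letter class: consonant w→a is +4, but vowel o→w is +8. Vowels shift forward by 8 and consonants shift forward by 4.
Applying it to jam: j(cons)+4=n, a(vowel)+8=i, m(cons)+4=q.

niq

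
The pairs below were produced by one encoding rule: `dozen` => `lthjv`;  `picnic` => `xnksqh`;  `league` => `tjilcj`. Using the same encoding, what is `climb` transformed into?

Shifts by position in dozen: pos 0: d→l (+8), pos 1: o→t (+5), pos 2: z→h (+8), pos 3: e→j (+5) — repeating every 2. A repeating key of period 2 is used — shifts +8, +5 over and over.
On climb: c+8=k, l+5=q, i+8=q, m+5=r, b+8=j.

kqqrj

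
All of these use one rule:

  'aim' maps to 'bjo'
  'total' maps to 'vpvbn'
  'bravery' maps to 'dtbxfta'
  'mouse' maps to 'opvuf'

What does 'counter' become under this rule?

epvpvft

The shift depends on letter class: consonant m→o is +2, but vowel a→b is +1. The rule splits by letter class: vowels +1, consonants +2.
On counter: c(cons)+2=e, o(vowel)+1=p, u(vowel)+1=v, n(cons)+2=p, t(cons)+2=v, e(vowel)+1=f, r(cons)+2=t.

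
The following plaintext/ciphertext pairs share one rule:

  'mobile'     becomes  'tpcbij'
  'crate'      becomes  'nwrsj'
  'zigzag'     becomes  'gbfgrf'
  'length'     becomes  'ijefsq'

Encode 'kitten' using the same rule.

m(12)→t(19) and o(14)→p(15) fit y≡11x+17 (mod 26); the inverse of 11 mod 26 is 19. Each letter's alphabet position (a=0..z=25) is mapped through 11·x+17 mod 26 — an affine cipher.
For kitten: k(10)→11·10+17≡23=x; i(8)→11·8+17≡1=b; t(19)→11·19+17≡18=s; t(19)→11·19+17≡18=s; e(4)→11·4+17≡9=j; n(13)→11·13+17≡4=e (all mod 26).

xbssje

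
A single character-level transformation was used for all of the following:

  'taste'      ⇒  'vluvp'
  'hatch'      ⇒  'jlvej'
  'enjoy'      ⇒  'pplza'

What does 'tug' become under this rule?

vfi

The shift depends on letter class: consonant t→v is +2, but vowel a→l is +11. The rule splits by letter class: vowels +11, consonants +2.
For tug: t(cons)+2=v, u(vowel)+11=f, g(cons)+2=i.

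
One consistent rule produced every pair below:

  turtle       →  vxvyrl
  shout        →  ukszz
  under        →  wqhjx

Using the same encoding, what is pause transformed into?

rdyxk

The shift increases by 1 at each position, starting from +2: 2, 3, 4, ….
On pause: p+2=r, a+3=d, u+4=y, s+5=x, e+6=k.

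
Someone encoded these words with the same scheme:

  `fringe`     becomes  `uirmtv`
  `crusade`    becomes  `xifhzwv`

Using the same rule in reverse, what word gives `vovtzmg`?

Each pair mirrors across the alphabet (f↔u, r↔i, i↔r): positions sum to 25. Each letter is replaced by its mirror in the alphabet: a↔z, b↔y, c↔x, and so on (the Atbash cipher).
Reversing it on vovtzmg: v↔e, o↔l, v↔e, t↔g, z↔a, m↔n, g↔t.

elegant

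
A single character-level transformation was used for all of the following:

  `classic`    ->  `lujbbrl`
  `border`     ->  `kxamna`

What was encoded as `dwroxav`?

It's a constant shift of +9 (ROT9).
Undoing it on dwroxav: d−9=u, w−9=n, r−9=i, o−9=f, x−9=o, a−9=r, v−9=m.

uniform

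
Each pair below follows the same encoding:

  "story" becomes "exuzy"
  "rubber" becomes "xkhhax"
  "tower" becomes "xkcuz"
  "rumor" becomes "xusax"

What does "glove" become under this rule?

Read the word backwards and shift each letter +6.
Applying it to glove: reverse → evolg; then shift: e+6=k, v+6=b, o+6=u, l+6=r, g+6=m.

kburm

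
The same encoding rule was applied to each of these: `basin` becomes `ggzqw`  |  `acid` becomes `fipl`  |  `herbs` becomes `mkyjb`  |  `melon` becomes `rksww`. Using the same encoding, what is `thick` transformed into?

ynpkt

Each letter shifts forward by (position + 5), i.e. 5, 6, 7, … — the shift grows by one for each successive letter.
Applying it to thick: t+5=y, h+6=n, i+7=p, c+8=k, k+9=t.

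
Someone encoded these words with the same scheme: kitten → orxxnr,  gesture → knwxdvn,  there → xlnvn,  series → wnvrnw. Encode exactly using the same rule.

The shift depends on letter class: consonant k→o is +4, but vowel i→r is +9. Two shifts are in play — +9 for a/e/i/o/u, +4 for every other letter.
On exactly: e(vowel)+9=n, x(cons)+4=b, a(vowel)+9=j, c(cons)+4=g, t(cons)+4=x, l(cons)+4=p, y(cons)+4=c.

nbjgxpc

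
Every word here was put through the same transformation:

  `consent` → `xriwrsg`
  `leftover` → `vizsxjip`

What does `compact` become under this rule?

xgetqsg

Two steps: reverse the string, then apply a Caesar shift of +4.
For compact: reverse → tcapmoc; then shift: t+4=x, c+4=g, a+4=e, p+4=t, m+4=q, o+4=s, c+4=g.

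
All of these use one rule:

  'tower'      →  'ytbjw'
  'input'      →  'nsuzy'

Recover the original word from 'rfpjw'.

maker

Compare letters: t→y is +5, o→t is +5, w→b is +5 — a constant shift. Every letter moves 5 places later in the alphabet, wrapping around z→a.
Decoding rfpjw: r−5=m, f−5=a, p−5=k, j−5=e, w−5=r.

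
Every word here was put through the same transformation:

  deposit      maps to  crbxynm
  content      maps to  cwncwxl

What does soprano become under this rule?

xwjayxb

The output letters match the input read backwards, each shifted +9: deposit reversed is tisoped. The word is reversed, then every letter is shifted forward by 9.
On soprano: reverse → onarpos; then shift: o+9=x, n+9=w, a+9=j, r+9=a, p+9=y, o+9=x, s+9=b.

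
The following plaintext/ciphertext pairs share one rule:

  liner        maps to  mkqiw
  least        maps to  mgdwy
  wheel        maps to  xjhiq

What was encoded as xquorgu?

In liner: l→m is +1, i→k is +2, n→q is +3, e→i is +4 — the shift increases by 1 each position. The shift increases by 1 at each position, starting from +1: 1, 2, 3, ….
Undoing it on xquorgu: x−1=w, q−2=o, u−3=r, o−4=k, r−5=m, g−6=a, u−7=n.

workman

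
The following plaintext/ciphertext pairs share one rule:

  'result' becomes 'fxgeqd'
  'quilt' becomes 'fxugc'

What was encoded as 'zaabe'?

The output letters match the input read backwards, each shifted +12: result reversed is tluser. The word is reversed, then every letter is shifted forward by 12.
Reversing it on zaabe: shift back: z−12=n, a−12=o, a−12=o, b−12=p, e−12=s → noops; then reverse → spoon.

spoon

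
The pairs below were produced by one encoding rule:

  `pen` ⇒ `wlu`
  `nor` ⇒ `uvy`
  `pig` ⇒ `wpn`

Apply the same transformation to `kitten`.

It's a constant shift of +7 (ROT7).
On kitten: k+7=r, i+7=p, t+7=a, t+7=a, e+7=l, n+7=u.

rpaalu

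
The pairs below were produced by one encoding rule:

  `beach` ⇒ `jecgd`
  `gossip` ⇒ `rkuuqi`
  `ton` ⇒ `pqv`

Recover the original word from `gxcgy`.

weave

The output letters match the input read backwards, each shifted +2: beach reversed is hcaeb. Two steps: reverse the string, then apply a Caesar shift of +2.
Reversing it on gxcgy: shift back: g−2=e, x−2=v, c−2=a, g−2=e, y−2=w → evaew; then reverse → weave.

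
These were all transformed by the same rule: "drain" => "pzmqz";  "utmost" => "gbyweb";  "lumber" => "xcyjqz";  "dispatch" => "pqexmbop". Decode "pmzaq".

dense

Shifts by position in drain: pos 0: d→p (+12), pos 1: r→z (+8), pos 2: a→m (+12), pos 3: i→q (+8) — repeating every 2. The shifts repeat in a cycle of length 2: positions 0,1,… shift by +12, +8, then the pattern repeats.
Decoding pmzaq: p−12=d, m−8=e, z−12=n, a−8=s, q−12=e.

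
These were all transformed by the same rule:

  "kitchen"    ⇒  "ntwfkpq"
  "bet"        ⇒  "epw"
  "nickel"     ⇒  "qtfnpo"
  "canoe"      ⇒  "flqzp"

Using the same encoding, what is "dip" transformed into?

gts

Two shifts are in play — +11 for a/e/i/o/u, +3 for every other letter.
For dip: d(cons)+3=g, i(vowel)+11=t, p(cons)+3=s.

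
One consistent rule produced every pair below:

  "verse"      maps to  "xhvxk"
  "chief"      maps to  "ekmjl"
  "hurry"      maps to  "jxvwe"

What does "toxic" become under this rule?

In verse: v→x is +2, e→h is +3, r→v is +4, s→x is +5 — the shift increases by 1 each position. Each letter shifts forward by (position + 2), i.e. 2, 3, 4, … — the shift grows by one for each successive letter.
On toxic: t+2=v, o+3=r, x+4=b, i+5=n, c+6=i.

vrbni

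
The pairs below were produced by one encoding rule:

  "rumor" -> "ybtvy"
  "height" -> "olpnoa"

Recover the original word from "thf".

Compare letters: r→y is +7, u→b is +7, m→t is +7 — a constant shift. It's a constant shift of +7 (ROT7).
Undoing it on thf: t−7=m, h−7=a, f−7=y.

may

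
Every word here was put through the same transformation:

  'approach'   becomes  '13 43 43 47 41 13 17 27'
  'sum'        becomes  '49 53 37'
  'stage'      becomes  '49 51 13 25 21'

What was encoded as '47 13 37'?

With a=1..z=26, the number is 2·pos + 11.
Undoing it on 47 13 37: 47→(47−11)÷2=18=r, 13→(13−11)÷2=1=a, 37→(37−11)÷2=13=m.

ram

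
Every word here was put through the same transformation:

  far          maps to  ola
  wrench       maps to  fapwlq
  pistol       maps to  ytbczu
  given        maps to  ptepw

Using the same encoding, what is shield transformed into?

bqtpum

The shift depends on letter class: consonant f→o is +9, but vowel a→l is +11. The rule splits by letter class: vowels +11, consonants +9.
For shield: s(cons)+9=b, h(cons)+9=q, i(vowel)+11=t, e(vowel)+11=p, l(cons)+9=u, d(cons)+9=m.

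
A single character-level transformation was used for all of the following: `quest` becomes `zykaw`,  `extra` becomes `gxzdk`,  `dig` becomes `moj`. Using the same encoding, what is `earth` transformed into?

The output letters match the input read backwards, each shifted +6: quest reversed is tseuq. The word is reversed, then every letter is shifted forward by 6.
For earth: reverse → htrae; then shift: h+6=n, t+6=z, r+6=x, a+6=g, e+6=k.

nzxgk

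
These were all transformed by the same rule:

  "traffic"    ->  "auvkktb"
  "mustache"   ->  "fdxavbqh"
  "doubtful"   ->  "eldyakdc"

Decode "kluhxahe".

t(19)→a(0) and r(17)→u(20) fit y≡3x+21 (mod 26); the inverse of 3 mod 26 is 9. Each letter's alphabet position (a=0..z=25) is mapped through 3·x+21 mod 26 — an affine cipher.
Decoding kluhxahe: k(10)→9·(10−21)≡5=f; l(11)→9·(11−21)≡14=o; u(20)→9·(20−21)≡17=r; h(7)→9·(7−21)≡4=e; x(23)→9·(23−21)≡18=s; a(0)→9·(0−21)≡19=t; h(7)→9·(7−21)≡4=e; e(4)→9·(4−21)≡3=d (all mod 26).

forested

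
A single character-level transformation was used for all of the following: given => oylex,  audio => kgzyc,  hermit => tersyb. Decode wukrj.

scarf

g(6)→o(14) and i(8)→y(24) fit y≡5x+10 (mod 26); the inverse of 5 mod 26 is 21. Each letter's alphabet position (a=0..z=25) is mapped through 5·x+10 mod 26 — an affine cipher.
Reversing it on wukrj: w(22)→21·(22−10)≡18=s; u(20)→21·(20−10)≡2=c; k(10)→21·(10−10)≡0=a; r(17)→21·(17−10)≡17=r; j(9)→21·(9−10)≡5=f (all mod 26).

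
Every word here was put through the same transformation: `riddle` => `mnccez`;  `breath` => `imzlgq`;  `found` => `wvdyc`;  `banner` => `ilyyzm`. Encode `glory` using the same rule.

r(17)→m(12) and i(8)→n(13) fit y≡23x+11 (mod 26); the inverse of 23 mod 26 is 17. Each letter's alphabet position (a=0..z=25) is mapped through 23·x+11 mod 26 — an affine cipher.
For glory: g(6)→23·6+11≡19=t; l(11)→23·11+11≡4=e; o(14)→23·14+11≡21=v; r(17)→23·17+11≡12=m; y(24)→23·24+11≡17=r (all mod 26).

tevmr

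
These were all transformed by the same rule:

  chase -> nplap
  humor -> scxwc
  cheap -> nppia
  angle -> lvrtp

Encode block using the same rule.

mtzkv

Shifts by position in chase: pos 0: c→n (+11), pos 1: h→p (+8), pos 2: a→l (+11), pos 3: s→a (+8) — repeating every 2. A repeating key of period 2 is used — shifts +11, +8 over and over.
For block: b+11=m, l+8=t, o+11=z, c+8=k, k+11=v.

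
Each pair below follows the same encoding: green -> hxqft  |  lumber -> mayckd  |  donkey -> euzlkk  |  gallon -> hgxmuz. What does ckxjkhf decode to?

believe

Shifts by position in green: pos 0: g→h (+1), pos 1: r→x (+6), pos 2: e→q (+12), pos 3: e→f (+1), pos 4: n→t (+6) — repeating every 3. A repeating key of period 3 is used — shifts +1, +6, +12 over and over.
Undoing it on ckxjkhf: c−1=b, k−6=e, x−12=l, j−1=i, k−6=e, h−12=v, f−1=e.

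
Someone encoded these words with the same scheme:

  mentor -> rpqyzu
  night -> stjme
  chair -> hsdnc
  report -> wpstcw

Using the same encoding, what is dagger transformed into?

iljlpu

A repeating key of period 3 is used — shifts +5, +11, +3 over and over.
Applying it to dagger: d+5=i, a+11=l, g+3=j, g+5=l, e+11=p, r+3=u.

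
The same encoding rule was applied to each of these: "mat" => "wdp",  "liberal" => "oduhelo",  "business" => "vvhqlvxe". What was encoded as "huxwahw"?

texture

The word is reversed, then every letter is shifted forward by 3.
Reversing it on huxwahw: shift back: h−3=e, u−3=r, x−3=u, w−3=t, a−3=x, h−3=e, w−3=t → erutxet; then reverse → texture.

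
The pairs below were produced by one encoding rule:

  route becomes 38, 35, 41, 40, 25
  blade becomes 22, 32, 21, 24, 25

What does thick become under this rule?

r is letter #18 and maps to 38: an offset of 20. Letters become their 1-based position plus 20 (so a→21, b→22, …).
For thick: t=20→40, h=8→28, i=9→29, c=3→23, k=11→31.

40, 28, 29, 23, 31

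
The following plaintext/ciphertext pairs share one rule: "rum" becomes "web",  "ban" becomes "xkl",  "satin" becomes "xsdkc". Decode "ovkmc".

The word is reversed, then every letter is shifted forward by 10.
Reversing it on ovkmc: shift back: o−10=e, v−10=l, k−10=a, m−10=c, c−10=s → elacs; then reverse → scale.

scale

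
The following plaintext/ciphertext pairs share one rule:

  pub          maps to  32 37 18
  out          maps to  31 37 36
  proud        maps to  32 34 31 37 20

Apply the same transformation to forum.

22 31 34 37 29

p is letter #16 and maps to 32: an offset of 16. Each letter is replaced by its alphabet position (a=1..z=26) + 16.
For forum: f=6→22, o=15→31, r=18→34, u=21→37, m=13→29.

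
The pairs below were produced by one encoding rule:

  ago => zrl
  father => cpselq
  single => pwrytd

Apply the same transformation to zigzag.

rlkrtk

The output letters match the input read backwards, each shifted +11: ago reversed is oga. The word is reversed, then every letter is shifted forward by 11.
On zigzag: reverse → gazgiz; then shift: g+11=r, a+11=l, z+11=k, g+11=r, i+11=t, z+11=k.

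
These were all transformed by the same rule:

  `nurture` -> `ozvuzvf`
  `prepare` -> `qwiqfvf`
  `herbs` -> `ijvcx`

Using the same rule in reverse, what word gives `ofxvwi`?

nature

A repeating key of period 3 is used — shifts +1, +5, +4 over and over.
Decoding ofxvwi: o−1=n, f−5=a, x−4=t, v−1=u, w−5=r, i−4=e.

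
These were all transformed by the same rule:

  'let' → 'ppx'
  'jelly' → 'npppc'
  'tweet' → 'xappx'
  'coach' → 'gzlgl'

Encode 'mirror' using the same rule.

qtvvzv

The shift depends on letter class: consonant l→p is +4, but vowel e→p is +11. Two shifts are in play — +11 for a/e/i/o/u, +4 for every other letter.
Applying it to mirror: m(cons)+4=q, i(vowel)+11=t, r(cons)+4=v, r(cons)+4=v, o(vowel)+11=z, r(cons)+4=v.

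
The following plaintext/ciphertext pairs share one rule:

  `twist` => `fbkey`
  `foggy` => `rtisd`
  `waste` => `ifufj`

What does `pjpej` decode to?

Shifts by position in twist: pos 0: t→f (+12), pos 1: w→b (+5), pos 2: i→k (+2), pos 3: s→e (+12), pos 4: t→y (+5) — repeating every 3. It's a Vigenère-style cipher with numeric key [12,5,2]: position i shifts by key[i mod 3].
Reversing it on pjpej: p−12=d, j−5=e, p−2=n, e−12=s, j−5=e.

dense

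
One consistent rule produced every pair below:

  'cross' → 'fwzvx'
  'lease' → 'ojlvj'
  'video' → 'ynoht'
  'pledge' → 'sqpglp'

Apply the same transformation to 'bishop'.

endkta

Shifts by position in cross: pos 0: c→f (+3), pos 1: r→w (+5), pos 2: o→z (+11), pos 3: s→v (+3), pos 4: s→x (+5) — repeating every 3. The shifts repeat in a cycle of length 3: positions 0,1,… shift by +3, +5, +11, then the pattern repeats.
Applying it to bishop: b+3=e, i+5=n, s+11=d, h+3=k, o+5=t, p+11=a.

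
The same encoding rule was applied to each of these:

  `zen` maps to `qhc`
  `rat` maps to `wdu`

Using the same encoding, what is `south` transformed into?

The output letters match the input read backwards, each shifted +3: zen reversed is nez. Read the word backwards and shift each letter +3.
Applying it to south: reverse → htuos; then shift: h+3=k, t+3=w, u+3=x, o+3=r, s+3=v.

kwxrv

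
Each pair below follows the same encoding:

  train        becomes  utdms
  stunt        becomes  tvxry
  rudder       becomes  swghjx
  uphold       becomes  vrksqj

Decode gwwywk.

future

In train: t→u is +1, r→t is +2, a→d is +3, i→m is +4 — the shift increases by 1 each position. The shift increases by 1 at each position, starting from +1: 1, 2, 3, ….
Decoding gwwywk: g−1=f, w−2=u, w−3=t, y−4=u, w−5=r, k−6=e.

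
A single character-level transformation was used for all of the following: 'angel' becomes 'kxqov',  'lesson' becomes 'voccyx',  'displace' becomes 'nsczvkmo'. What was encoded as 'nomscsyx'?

Compare letters: a→k is +10, n→x is +10, g→q is +10 — a constant shift. This is a Caesar cipher with shift 10.
Undoing it on nomscsyx: n−10=d, o−10=e, m−10=c, s−10=i, c−10=s, s−10=i, y−10=o, x−10=n.

decision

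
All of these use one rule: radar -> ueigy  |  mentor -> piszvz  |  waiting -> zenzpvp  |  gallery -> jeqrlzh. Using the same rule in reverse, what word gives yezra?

In radar: r→u is +3, a→e is +4, d→i is +5, a→g is +6 — the shift increases by 1 each position. Letter i (0-indexed) is shifted by i+3, so successive shifts are 3, 4, 5, ….
Decoding yezra: y−3=v, e−4=a, z−5=u, r−6=l, a−7=t.

vault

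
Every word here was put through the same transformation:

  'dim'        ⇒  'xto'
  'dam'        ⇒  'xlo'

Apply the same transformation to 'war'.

clh

The output letters match the input read backwards, each shifted +11: dim reversed is mid. Two steps: reverse the string, then apply a Caesar shift of +11.
On war: reverse → raw; then shift: r+11=c, a+11=l, w+11=h.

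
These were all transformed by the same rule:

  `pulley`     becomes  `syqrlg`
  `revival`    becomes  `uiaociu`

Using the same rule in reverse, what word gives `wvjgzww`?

In pulley: p→s is +3, u→y is +4, l→q is +5, l→r is +6 — the shift increases by 1 each position. Letter i (0-indexed) is shifted by i+3, so successive shifts are 3, 4, 5, ….
Reversing it on wvjgzww: w−3=t, v−4=r, j−5=e, g−6=a, z−7=s, w−8=o, w−9=n.

treason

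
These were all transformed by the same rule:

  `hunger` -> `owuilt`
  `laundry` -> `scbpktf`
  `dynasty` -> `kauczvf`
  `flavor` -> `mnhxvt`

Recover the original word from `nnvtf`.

It's a Vigenère-style cipher with numeric key [7,2]: position i shifts by key[i mod 2].
Undoing it on nnvtf: n−7=g, n−2=l, v−7=o, t−2=r, f−7=y.

glory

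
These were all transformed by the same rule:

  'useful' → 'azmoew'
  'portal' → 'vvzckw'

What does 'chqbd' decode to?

waist

Each letter shifts forward by (position + 6), i.e. 6, 7, 8, … — the shift grows by one for each successive letter.
Decoding chqbd: c−6=w, h−7=a, q−8=i, b−9=s, d−10=t.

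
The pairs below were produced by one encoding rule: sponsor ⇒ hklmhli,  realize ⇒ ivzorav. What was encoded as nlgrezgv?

motivate

Each pair mirrors across the alphabet (s↔h, p↔k, o↔l): positions sum to 25. Each letter is replaced by its mirror in the alphabet: a↔z, b↔y, c↔x, and so on (the Atbash cipher).
Undoing it on nlgrezgv: n↔m, l↔o, g↔t, r↔i, e↔v, z↔a, g↔t, v↔e.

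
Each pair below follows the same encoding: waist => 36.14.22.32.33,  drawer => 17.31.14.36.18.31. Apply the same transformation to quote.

Each letter is replaced by its alphabet position (a=1..z=26) + 13.
For quote: q=17→30, u=21→34, o=15→28, t=20→33, e=5→18.

30.34.28.33.18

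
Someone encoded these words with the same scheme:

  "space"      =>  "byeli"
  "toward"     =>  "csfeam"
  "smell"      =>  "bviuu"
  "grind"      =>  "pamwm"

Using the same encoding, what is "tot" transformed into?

csc

The shift depends on letter class: consonant s→b is +9, but vowel a→e is +4. Vowels shift forward by 4 and consonants shift forward by 9.
For tot: t(cons)+9=c, o(vowel)+4=s, t(cons)+9=c.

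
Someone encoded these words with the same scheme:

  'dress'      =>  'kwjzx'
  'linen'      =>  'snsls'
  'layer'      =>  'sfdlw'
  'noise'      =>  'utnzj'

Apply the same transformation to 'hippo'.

onuwt

Shifts by position in dress: pos 0: d→k (+7), pos 1: r→w (+5), pos 2: e→j (+5), pos 3: s→z (+7), pos 4: s→x (+5) — repeating every 3. A repeating key of period 3 is used — shifts +7, +5, +5 over and over.
On hippo: h+7=o, i+5=n, p+5=u, p+7=w, o+5=t.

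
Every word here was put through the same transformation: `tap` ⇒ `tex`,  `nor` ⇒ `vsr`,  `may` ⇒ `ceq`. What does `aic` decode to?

Read the word backwards and shift each letter +4.
Undoing it on aic: shift back: a−4=w, i−4=e, c−4=y → wey; then reverse → yew.

yew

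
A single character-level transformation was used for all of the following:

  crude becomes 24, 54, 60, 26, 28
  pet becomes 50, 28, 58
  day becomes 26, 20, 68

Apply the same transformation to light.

42, 36, 32, 34, 58

c(#3)→24 and r(#18)→54: differences scale by 2, so n = 2·pos + 18. The formula is n = 2×(alphabet index, a=1) + 18.
Applying it to light: l=12→42, i=9→36, g=7→32, h=8→34, t=20→58.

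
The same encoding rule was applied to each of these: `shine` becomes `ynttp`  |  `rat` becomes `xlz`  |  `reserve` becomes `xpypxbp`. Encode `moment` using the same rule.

The shift depends on letter class: consonant s→y is +6, but vowel i→t is +11. The rule splits by letter class: vowels +11, consonants +6.
Applying it to moment: m(cons)+6=s, o(vowel)+11=z, m(cons)+6=s, e(vowel)+11=p, n(cons)+6=t, t(cons)+6=z.

szsptz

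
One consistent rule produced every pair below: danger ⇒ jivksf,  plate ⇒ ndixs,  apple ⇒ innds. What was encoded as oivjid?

sandal

Treating letters as 0–25, the rule is x ↦ 9x + 8 (mod 26).
Decoding oivjid: o(14)→3·(14−8)≡18=s; i(8)→3·(8−8)≡0=a; v(21)→3·(21−8)≡13=n; j(9)→3·(9−8)≡3=d; i(8)→3·(8−8)≡0=a; d(3)→3·(3−8)≡11=l (all mod 26).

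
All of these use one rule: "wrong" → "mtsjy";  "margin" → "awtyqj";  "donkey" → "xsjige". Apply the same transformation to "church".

ohutoh

w(22)→m(12) and r(17)→t(19) fit y≡9x+22 (mod 26); the inverse of 9 mod 26 is 3. This is an affine cipher: with a=0,…,z=25, each position x becomes (9x+22) mod 26.
Applying it to church: c(2)→9·2+22≡14=o; h(7)→9·7+22≡7=h; u(20)→9·20+22≡20=u; r(17)→9·17+22≡19=t; c(2)→9·2+22≡14=o; h(7)→9·7+22≡7=h (all mod 26).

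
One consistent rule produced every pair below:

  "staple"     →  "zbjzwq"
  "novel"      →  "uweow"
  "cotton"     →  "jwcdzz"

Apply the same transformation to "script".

zkasaf

In staple: s→z is +7, t→b is +8, a→j is +9, p→z is +10 — the shift increases by 1 each position. The shift increases by 1 at each position, starting from +7: 7, 8, 9, ….
Applying it to script: s+7=z, c+8=k, r+9=a, i+10=s, p+11=a, t+12=f.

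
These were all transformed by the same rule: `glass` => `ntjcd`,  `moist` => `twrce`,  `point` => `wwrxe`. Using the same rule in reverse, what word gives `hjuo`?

able

The shift increases by 1 at each position, starting from +7: 7, 8, 9, ….
Reversing it on hjuo: h−7=a, j−8=b, u−9=l, o−10=e.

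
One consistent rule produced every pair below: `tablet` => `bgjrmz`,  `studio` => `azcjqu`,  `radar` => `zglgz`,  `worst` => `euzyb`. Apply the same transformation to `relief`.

zktoml

Shifts by position in tablet: pos 0: t→b (+8), pos 1: a→g (+6), pos 2: b→j (+8), pos 3: l→r (+6) — repeating every 2. A repeating key of period 2 is used — shifts +8, +6 over and over.
For relief: r+8=z, e+6=k, l+8=t, i+6=o, e+8=m, f+6=l.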